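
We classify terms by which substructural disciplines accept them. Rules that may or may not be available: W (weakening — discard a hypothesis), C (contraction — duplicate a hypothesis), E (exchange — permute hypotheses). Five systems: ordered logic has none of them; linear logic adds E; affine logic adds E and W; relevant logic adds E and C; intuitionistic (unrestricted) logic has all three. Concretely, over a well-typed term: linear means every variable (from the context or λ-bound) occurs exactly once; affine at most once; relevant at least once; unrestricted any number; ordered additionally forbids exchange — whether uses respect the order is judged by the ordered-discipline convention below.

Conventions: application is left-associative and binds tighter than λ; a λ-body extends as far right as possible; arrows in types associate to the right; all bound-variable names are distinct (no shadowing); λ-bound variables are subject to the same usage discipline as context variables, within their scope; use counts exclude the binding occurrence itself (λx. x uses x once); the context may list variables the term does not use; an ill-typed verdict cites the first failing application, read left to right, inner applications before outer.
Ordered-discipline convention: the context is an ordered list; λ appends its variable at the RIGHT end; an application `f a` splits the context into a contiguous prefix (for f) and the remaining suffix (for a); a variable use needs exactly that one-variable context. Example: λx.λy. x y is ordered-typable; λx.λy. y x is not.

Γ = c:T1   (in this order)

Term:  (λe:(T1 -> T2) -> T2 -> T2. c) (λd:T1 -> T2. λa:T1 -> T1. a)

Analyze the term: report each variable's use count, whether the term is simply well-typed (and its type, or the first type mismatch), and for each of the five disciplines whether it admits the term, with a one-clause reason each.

use counts: c: 1, e (bound): 0, d (bound): 0, a (bound): 1
use order (left to right): c, a
typing: ill-typed: an argument (T1 -> T2) -> (T1 -> T1) -> T1 -> T1 mismatches the expected (T1 -> T2) -> T2 -> T2
ordered: ✗ — the type mismatch rejects it
linear: ✗ — not simply typable
affine: ✗ — fails simple typing
relevant: ✗ — a type mismatch blocks all five
unrestricted: ✗ — the type mismatch rejects it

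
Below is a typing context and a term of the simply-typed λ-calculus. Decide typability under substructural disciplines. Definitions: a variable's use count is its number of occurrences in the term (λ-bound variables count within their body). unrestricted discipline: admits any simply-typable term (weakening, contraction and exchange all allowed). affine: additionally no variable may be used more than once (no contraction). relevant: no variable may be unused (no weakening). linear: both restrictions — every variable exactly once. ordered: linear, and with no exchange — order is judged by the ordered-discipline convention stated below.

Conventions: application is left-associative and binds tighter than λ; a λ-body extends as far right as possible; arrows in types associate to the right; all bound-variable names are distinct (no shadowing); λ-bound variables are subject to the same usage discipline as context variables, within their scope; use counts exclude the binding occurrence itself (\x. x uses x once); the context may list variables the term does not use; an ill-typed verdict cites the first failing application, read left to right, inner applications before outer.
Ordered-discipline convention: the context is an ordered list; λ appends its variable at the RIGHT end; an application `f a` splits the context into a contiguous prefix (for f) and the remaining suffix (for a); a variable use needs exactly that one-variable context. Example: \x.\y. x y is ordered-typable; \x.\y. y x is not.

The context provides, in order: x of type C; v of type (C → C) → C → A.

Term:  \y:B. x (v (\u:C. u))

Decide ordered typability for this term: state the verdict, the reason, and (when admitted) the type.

no — the type mismatch rejects it
usage: x: 1; v: 1; y (λ-bound): 0; u (λ-bound): 1
uses in reading order: x, v, u
typing: ill-typed: can't apply a value of type C
per-discipline verdicts: ordered ✗ | linear ✗ | affine ✗ | relevant ✗ | unrestricted ✗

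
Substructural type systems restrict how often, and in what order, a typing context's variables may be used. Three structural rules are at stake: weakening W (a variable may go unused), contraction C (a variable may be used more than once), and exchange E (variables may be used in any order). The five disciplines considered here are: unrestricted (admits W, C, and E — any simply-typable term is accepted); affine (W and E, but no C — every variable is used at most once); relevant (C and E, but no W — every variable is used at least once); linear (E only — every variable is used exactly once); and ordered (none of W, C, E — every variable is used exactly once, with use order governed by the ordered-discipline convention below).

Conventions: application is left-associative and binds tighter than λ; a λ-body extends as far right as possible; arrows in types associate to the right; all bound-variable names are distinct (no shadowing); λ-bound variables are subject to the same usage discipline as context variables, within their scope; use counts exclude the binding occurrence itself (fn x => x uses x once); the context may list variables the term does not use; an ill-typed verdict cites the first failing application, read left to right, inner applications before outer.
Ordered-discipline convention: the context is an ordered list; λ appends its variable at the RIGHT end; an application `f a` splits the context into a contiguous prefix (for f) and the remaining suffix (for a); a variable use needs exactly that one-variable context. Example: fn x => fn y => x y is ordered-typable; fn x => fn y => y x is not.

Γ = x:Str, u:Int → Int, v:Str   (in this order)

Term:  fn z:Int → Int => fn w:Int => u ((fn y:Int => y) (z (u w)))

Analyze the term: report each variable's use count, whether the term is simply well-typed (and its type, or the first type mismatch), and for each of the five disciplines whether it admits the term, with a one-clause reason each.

usage: x=0, u=2, v=0, z (bound)=1, w (bound)=1, y (bound)=1
uses in reading order: u, y, z, u, w
typing: ✓ — (Int → Int) → Int → Int
ordered: ✗ — uses contraction: u ×2; needs weakening: x, v unused
linear: ✗ — uses contraction: u ×2; needs weakening: x, v unused
affine: ✗ — uses contraction: u ×2
relevant: ✗ — needs weakening: x, v unused
unrestricted: ✓ — type-checks ((Int → Int) → Int → Int) and nothing is barred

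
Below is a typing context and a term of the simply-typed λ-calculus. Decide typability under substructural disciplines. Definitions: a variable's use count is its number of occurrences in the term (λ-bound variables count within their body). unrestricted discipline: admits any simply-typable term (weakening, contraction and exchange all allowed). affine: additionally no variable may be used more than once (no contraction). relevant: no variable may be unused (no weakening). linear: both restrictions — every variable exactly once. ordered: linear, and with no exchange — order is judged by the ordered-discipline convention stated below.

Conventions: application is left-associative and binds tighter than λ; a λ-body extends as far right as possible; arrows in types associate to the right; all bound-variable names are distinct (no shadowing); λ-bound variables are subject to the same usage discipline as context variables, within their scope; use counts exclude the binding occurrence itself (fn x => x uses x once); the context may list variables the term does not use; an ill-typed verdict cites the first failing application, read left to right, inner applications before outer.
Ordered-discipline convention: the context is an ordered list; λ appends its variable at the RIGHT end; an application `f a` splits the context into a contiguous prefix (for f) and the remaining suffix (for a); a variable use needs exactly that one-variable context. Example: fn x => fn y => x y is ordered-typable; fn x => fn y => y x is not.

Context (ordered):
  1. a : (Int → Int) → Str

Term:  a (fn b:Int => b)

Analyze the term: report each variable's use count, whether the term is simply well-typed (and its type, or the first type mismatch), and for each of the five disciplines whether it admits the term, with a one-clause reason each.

usage: a: 1, b (λ-bound): 1
use order (left to right): a, b
typing: the term checks, with type Str
ordered: ✓, a, b once each; derivable with no W/C/E
linear: ✓, each of a, b used exactly once
affine: ✓, none of a, b used more than once
relevant: ✓, none of a, b goes unused
unrestricted: ✓, simply typable at Str; W, C, E all held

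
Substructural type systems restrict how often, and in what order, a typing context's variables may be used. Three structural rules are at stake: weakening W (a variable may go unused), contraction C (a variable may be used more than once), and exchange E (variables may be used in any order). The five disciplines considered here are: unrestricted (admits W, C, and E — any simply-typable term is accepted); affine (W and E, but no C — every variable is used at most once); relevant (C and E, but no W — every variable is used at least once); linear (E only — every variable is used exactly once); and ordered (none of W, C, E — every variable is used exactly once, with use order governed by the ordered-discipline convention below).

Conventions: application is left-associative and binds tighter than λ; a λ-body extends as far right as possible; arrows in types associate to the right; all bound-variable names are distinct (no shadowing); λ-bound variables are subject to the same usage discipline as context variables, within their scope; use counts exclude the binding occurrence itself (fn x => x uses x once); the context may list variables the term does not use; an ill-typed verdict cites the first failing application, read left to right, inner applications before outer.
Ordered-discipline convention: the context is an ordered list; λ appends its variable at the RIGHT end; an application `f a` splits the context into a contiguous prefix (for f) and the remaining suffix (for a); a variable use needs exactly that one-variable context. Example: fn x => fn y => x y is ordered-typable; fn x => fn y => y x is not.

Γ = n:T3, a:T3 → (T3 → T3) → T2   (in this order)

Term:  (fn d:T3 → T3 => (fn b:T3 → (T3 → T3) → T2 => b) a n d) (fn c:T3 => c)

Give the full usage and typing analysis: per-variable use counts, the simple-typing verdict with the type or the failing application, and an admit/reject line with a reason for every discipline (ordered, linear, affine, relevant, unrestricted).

variable uses: n ×1; a ×1; d (λ-bound) ×1; b (λ-bound) ×1; c (λ-bound) ×1
uses in reading order: b, a, n, d, c
typing: ✓ — T2
ordered: ✗ — no ordered split (uses run b, a, n, d, c)
linear: ✓ — exactly-once usage across n, a, d, b, c
affine: ✓ — no duplicate uses among n, a, d, b, c
relevant: ✓ — n, a, d, b, c: all used, weakening unneeded
unrestricted: ✓ — type-checks (T2) and nothing is barred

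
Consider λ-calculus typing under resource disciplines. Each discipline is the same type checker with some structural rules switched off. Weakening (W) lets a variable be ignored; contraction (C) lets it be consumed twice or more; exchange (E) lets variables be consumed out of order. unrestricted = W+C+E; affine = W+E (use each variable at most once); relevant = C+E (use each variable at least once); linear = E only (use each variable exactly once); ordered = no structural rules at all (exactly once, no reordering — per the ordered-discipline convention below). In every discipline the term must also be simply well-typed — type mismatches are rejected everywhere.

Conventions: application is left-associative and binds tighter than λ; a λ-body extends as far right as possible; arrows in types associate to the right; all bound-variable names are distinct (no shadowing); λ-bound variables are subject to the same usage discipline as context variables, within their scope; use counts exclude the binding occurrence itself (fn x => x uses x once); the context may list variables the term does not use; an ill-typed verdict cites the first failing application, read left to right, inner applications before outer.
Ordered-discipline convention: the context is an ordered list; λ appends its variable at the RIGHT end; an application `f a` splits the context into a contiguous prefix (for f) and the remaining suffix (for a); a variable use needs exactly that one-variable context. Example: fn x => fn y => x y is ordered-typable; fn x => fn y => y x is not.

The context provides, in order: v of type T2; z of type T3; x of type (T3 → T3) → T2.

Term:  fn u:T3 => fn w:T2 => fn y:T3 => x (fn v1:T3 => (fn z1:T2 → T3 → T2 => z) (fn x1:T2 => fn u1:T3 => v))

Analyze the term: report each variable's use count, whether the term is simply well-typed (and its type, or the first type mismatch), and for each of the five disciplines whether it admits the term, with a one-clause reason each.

counts: v=1, z=1, x=1, u [bound]=0, w [bound]=0, y [bound]=0, v1 [bound]=0, z1 [bound]=0, x1 [bound]=0, u1 [bound]=0
uses in reading order: x, z, v
typing: the term checks, with type T3 → T2 → T3 → T2
ordered: ✗ — unused: u, w, y, v1, z1, x1, u1 — weakening required
linear: ✗ — unused: u, w, y, v1, z1, x1, u1 — weakening required
affine: ✓ — v, z, x, u, w, y, v1, z1, x1, u1: no repeats, contraction unneeded
relevant: ✗ — unused: u, w, y, v1, z1, x1, u1 — weakening required
unrestricted: ✓ — type-checks (T3 → T2 → T3 → T2) and nothing is barred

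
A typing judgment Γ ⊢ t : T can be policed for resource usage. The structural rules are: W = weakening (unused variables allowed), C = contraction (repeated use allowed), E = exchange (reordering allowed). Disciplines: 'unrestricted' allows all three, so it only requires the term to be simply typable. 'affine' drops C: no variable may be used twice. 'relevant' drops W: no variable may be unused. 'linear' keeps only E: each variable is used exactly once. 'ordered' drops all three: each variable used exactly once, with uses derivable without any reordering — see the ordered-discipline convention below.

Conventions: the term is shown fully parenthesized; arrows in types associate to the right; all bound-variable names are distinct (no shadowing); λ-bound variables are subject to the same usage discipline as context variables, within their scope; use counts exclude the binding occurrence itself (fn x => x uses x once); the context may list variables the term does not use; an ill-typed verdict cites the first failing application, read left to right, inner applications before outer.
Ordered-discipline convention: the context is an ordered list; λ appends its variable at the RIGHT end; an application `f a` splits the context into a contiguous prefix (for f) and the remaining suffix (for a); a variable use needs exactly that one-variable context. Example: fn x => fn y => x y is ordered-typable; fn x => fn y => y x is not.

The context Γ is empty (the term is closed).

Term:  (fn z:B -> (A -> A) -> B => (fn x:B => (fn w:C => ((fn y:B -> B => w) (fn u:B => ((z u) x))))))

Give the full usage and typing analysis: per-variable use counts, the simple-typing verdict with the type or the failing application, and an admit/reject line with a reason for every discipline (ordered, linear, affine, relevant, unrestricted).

usage: z (bound) ×1, x (bound) ×1, w (bound) ×1, y (bound) ×0, u (bound) ×1
uses in reading order: w, z, u, x
typing: ill-typed: an argument B mismatches the expected A -> A
ordered: ✗ — fails simple typing
linear: ✗ — a type mismatch blocks all five
affine: ✗ — the type mismatch rejects it
relevant: ✗ — not simply typable
unrestricted: ✗ — fails simple typing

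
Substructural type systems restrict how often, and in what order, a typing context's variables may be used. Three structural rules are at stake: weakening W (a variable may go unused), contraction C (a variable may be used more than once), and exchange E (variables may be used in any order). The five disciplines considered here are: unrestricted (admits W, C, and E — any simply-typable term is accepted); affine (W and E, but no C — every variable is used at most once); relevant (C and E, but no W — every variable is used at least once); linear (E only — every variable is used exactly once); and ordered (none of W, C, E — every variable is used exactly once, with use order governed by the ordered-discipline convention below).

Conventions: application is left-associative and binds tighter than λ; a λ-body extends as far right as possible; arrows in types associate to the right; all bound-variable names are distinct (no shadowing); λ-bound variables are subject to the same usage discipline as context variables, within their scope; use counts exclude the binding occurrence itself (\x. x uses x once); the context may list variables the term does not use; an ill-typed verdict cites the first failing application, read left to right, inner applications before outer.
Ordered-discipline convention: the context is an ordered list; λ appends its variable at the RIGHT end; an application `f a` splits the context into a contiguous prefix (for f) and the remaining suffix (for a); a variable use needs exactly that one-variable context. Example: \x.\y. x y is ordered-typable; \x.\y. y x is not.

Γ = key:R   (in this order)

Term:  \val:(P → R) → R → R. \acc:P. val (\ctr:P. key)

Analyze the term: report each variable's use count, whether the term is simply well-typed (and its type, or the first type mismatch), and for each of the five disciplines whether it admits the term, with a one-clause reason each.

counts: key ×1; val [bound] ×1; acc [bound] ×0; ctr [bound] ×0
left-to-right use order: val, key
typing: the term checks, with type ((P → R) → R → R) → P → R → R
ordered: ✗ — acc, ctr never used (weakening)
linear: ✗ — acc, ctr never used (weakening)
affine: ✓ — key, val, acc, ctr: no repeats, contraction unneeded
relevant: ✗ — acc, ctr never used (weakening)
unrestricted: ✓ — simply typable at ((P → R) → R → R) → P → R → R; W, C, E all held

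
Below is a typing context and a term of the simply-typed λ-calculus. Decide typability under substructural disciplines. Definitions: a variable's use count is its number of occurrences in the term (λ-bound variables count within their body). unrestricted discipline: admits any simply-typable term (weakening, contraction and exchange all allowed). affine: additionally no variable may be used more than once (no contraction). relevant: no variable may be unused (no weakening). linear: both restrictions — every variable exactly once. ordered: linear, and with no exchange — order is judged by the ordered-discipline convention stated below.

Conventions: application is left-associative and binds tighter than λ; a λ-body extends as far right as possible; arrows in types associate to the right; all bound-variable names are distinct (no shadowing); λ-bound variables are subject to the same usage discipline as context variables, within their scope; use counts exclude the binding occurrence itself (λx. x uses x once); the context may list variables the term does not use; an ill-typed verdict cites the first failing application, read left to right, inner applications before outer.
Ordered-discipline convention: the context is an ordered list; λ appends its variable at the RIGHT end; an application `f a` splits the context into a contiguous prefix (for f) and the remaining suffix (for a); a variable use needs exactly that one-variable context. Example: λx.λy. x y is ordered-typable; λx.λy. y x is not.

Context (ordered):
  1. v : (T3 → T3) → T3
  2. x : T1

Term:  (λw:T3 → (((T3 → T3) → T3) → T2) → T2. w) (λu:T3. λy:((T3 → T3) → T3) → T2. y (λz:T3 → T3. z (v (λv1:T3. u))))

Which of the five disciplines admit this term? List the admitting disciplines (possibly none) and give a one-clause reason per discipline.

accepted by: affine, unrestricted
usage: v: 1, x: 0, w (λ-bound): 1, u (λ-bound): 1, y (λ-bound): 1, z (λ-bound): 1, v1 (λ-bound): 0
use order (left to right): w, y, z, v, u
typing: ✓ — T3 → (((T3 → T3) → T3) → T2) → T2
ordered: ✗ — needs weakening: x, v1 unused
linear: ✗ — needs weakening: x, v1 unused
affine: ✓ — v, x, w, u, y, z, v1: no repeats, contraction unneeded
relevant: ✗ — needs weakening: x, v1 unused
unrestricted: ✓ — type-checks (T3 → (((T3 → T3) → T3) → T2) → T2) and nothing is barred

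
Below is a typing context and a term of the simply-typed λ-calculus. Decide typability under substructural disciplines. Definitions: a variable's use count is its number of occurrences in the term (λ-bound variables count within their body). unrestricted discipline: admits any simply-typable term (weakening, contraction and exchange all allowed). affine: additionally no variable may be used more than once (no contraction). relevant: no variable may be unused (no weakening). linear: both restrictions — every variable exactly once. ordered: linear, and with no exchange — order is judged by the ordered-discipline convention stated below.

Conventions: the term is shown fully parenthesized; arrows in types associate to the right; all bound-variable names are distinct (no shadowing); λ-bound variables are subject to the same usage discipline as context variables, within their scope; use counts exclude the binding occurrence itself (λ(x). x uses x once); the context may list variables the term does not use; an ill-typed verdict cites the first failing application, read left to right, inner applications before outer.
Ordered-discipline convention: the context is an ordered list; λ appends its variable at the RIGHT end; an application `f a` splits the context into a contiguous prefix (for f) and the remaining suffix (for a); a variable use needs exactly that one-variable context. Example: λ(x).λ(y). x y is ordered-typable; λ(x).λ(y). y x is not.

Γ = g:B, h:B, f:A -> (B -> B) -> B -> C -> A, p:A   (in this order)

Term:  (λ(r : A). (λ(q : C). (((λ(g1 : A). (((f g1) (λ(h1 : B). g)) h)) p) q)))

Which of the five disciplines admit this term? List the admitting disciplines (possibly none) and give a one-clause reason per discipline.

admitted by: affine, unrestricted
usage: g: 1×, h: 1×, f: 1×, p: 1×, r (λ-bound): 0×, q (λ-bound): 1×, g1 (λ-bound): 1×, h1 (λ-bound): 0×
uses in reading order: f, g1, g, h, p, q
typing: well-typed — term : A -> C -> A
ordered ✗ (unused: r, h1 — weakening required)
linear ✗ (unused: r, h1 — weakening required)
affine ✓ (no duplicate uses among g, h, f, p, r, q, g1, h1)
relevant ✗ (unused: r, h1 — weakening required)
unrestricted ✓ (simply typable at A -> C -> A; W, C, E all held)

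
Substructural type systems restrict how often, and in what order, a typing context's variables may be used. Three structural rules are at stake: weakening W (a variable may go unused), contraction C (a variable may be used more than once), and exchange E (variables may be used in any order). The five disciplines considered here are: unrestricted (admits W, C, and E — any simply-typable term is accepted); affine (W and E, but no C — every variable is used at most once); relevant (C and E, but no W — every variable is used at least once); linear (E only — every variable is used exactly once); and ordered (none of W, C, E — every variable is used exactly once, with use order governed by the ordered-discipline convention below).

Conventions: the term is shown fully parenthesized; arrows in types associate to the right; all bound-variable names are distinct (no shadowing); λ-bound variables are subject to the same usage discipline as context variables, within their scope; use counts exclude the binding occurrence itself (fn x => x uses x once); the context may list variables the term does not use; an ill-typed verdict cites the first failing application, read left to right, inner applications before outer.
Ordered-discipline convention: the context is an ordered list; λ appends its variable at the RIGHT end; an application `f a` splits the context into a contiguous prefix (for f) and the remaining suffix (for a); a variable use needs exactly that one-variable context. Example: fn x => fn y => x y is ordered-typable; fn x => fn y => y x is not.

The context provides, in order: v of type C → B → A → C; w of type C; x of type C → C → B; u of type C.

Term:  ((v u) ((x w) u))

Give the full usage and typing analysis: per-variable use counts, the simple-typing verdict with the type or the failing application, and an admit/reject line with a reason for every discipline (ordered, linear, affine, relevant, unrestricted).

usage: v ×1; w ×1; x ×1; u ×2
use order (left to right): v, u, x, w, u
typing: the term checks, with type A → C
ordered: ✗ — uses contraction: u ×2
linear: ✗ — uses contraction: u ×2
affine: ✗ — uses contraction: u ×2
relevant: ✓ — every one of v, w, x, u appears
unrestricted: ✓ — simply typable at A → C; W, C, E all held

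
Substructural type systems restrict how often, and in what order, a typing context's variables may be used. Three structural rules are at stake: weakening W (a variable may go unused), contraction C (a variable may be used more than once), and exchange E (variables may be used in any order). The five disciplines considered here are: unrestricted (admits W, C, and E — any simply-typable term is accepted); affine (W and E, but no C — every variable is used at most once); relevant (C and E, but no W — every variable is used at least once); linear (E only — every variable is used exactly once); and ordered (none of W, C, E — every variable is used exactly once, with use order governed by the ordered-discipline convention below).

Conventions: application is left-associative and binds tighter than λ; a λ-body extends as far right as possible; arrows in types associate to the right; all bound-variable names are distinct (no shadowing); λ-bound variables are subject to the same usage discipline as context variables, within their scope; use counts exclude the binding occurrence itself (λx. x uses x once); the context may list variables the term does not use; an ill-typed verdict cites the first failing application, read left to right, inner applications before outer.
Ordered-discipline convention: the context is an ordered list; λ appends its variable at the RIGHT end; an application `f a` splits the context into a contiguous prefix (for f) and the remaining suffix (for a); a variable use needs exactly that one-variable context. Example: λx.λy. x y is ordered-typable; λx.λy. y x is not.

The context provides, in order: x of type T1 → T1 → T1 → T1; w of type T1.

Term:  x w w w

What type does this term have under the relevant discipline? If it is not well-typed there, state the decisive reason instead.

term : T1
counts: x=1, w=3
uses in reading order: x, w, w, w
typing: the term checks, with type T1
across the five disciplines: ordered ✗ | linear ✗ | affine ✗ | relevant ✓ | unrestricted ✓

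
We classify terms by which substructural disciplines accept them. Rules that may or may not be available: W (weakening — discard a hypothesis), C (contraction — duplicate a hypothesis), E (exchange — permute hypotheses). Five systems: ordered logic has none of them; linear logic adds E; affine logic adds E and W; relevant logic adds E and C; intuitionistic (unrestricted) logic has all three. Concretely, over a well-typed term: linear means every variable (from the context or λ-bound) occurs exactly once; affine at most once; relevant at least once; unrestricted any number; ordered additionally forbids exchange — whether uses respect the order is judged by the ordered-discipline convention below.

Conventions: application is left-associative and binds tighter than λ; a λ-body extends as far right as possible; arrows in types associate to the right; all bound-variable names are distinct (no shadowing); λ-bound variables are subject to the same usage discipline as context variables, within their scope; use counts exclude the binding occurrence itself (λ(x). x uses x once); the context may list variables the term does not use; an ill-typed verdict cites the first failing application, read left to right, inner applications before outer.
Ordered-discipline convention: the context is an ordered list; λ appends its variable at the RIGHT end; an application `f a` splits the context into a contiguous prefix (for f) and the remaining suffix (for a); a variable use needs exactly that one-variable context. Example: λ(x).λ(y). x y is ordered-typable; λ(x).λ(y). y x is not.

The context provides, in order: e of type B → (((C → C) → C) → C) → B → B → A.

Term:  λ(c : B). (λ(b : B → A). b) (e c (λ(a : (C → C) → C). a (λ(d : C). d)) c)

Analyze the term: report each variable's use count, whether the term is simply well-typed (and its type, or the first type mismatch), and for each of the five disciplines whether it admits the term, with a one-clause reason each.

variable uses: e: 1; c [bound]: 2; b [bound]: 1; a [bound]: 1; d [bound]: 1
uses in reading order: b, e, c, a, d, c
typing: the term checks, with type B → B → A
ordered: ✗, needs contraction — c ×2
linear: ✗, needs contraction — c ×2
affine: ✗, needs contraction — c ×2
relevant: ✓, at least one use each (e, c, b, a, d)
unrestricted: ✓, simply typable at B → B → A; W, C, E all held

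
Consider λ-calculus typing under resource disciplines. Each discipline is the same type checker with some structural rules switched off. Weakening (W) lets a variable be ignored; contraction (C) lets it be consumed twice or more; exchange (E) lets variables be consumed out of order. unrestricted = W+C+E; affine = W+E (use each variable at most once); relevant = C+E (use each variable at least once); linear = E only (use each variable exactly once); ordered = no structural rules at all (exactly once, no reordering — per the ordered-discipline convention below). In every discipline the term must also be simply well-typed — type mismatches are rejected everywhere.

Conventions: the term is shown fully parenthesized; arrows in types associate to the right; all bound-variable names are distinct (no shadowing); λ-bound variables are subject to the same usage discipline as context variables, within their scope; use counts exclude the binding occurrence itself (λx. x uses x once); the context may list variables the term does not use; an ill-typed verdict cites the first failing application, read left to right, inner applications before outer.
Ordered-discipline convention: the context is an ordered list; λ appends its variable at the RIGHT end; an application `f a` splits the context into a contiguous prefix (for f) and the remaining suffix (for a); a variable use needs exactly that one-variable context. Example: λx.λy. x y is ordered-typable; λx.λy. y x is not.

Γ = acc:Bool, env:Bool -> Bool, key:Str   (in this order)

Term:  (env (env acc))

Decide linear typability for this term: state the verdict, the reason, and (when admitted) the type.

no — env ×2 used more than once (contraction); key never used (weakening)
usage: acc ×1; env ×2; key ×0
left-to-right use order: env, env, acc
typing: well-typed at Bool
all disciplines: ordered ✗, linear ✗, affine ✗, relevant ✗, unrestricted ✓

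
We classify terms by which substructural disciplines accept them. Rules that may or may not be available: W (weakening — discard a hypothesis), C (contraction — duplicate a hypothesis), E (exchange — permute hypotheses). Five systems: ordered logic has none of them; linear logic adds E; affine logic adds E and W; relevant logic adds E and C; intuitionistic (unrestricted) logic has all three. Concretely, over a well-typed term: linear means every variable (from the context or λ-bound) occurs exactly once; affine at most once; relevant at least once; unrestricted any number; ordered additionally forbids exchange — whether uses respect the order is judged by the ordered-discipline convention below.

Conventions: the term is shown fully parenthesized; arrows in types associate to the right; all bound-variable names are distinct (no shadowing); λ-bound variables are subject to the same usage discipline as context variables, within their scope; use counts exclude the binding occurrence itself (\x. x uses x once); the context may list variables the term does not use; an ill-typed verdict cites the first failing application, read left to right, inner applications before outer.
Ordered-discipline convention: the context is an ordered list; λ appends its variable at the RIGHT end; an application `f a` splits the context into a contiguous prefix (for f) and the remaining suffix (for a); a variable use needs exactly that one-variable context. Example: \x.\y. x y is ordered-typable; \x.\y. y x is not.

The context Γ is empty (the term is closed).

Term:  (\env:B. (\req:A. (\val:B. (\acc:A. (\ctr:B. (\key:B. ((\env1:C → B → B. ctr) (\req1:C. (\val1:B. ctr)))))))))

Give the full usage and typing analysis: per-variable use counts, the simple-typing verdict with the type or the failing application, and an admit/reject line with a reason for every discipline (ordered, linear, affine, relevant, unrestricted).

usage: env (bound) ×0, req (bound) ×0, val (bound) ×0, acc (bound) ×0, ctr (bound) ×2, key (bound) ×0, env1 (bound) ×0, req1 (bound) ×0, val1 (bound) ×0
uses in reading order: ctr, ctr
typing: ✓ — B → A → B → A → B → B → B
ordered: ✗ — needs contraction — ctr ×2; needs weakening: env, req, val, acc, key, env1, req1, val1 unused
linear: ✗ — needs contraction — ctr ×2; needs weakening: env, req, val, acc, key, env1, req1, val1 unused
affine: ✗ — needs contraction — ctr ×2
relevant: ✗ — needs weakening: env, req, val, acc, key, env1, req1, val1 unused
unrestricted: ✓ — simply typable at B → A → B → A → B → B → B; W, C, E all held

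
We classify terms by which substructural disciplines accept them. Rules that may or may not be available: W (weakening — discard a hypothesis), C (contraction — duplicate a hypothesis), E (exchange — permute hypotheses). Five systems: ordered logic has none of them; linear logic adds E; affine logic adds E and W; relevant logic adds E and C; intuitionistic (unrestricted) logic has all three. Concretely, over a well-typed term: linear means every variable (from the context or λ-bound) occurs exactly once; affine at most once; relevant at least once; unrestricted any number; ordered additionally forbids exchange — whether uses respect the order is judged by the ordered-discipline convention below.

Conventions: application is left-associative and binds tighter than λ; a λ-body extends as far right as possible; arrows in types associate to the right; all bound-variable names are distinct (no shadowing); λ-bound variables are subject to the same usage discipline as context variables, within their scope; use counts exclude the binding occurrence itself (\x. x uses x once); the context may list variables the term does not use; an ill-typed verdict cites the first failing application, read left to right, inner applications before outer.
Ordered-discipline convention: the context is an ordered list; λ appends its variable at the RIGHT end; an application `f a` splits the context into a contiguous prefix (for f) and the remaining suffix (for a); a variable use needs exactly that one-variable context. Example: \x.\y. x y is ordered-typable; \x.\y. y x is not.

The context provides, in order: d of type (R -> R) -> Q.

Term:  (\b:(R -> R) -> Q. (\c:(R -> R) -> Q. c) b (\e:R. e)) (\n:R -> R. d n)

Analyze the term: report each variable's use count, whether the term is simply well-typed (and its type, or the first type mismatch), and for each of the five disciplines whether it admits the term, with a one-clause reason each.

counts: d=1; b (bound)=1; c (bound)=1; e (bound)=1; n (bound)=1
use order (left to right): c, b, e, d, n
typing: well-typed at Q
ordered: ✓, d, b, c, e, n once each; derivable with no W/C/E
linear: ✓, d, b, c, e, n: one use apiece
affine: ✓, d, b, c, e, n: no repeats, contraction unneeded
relevant: ✓, every one of d, b, c, e, n appears
unrestricted: ✓, typability at Q is all that's needed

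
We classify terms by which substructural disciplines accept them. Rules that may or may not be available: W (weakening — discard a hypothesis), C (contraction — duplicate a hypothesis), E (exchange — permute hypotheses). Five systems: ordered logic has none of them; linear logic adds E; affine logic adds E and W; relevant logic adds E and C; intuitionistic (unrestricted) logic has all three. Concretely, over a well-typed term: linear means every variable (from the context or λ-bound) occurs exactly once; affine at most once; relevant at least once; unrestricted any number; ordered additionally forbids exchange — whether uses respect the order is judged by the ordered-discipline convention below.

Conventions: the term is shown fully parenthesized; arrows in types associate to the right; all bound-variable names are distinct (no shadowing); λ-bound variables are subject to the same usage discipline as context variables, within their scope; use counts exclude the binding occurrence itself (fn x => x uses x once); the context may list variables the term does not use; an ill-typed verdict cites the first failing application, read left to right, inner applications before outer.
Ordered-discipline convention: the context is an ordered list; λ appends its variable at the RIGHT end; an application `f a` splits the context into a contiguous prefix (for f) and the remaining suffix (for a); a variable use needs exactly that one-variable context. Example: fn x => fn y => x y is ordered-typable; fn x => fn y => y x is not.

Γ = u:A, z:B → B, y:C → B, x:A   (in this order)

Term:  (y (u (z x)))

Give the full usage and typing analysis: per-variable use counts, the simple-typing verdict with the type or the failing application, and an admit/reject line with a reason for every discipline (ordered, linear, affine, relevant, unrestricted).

counts: u=1, z=1, y=1, x=1
uses in reading order: y, u, z, x
typing: ill-typed: an argument A mismatches the expected B
ordered: ✗ — fails simple typing
linear: ✗ — a type mismatch blocks all five
affine: ✗ — the type mismatch rejects it
relevant: ✗ — not simply typable
unrestricted: ✗ — fails simple typing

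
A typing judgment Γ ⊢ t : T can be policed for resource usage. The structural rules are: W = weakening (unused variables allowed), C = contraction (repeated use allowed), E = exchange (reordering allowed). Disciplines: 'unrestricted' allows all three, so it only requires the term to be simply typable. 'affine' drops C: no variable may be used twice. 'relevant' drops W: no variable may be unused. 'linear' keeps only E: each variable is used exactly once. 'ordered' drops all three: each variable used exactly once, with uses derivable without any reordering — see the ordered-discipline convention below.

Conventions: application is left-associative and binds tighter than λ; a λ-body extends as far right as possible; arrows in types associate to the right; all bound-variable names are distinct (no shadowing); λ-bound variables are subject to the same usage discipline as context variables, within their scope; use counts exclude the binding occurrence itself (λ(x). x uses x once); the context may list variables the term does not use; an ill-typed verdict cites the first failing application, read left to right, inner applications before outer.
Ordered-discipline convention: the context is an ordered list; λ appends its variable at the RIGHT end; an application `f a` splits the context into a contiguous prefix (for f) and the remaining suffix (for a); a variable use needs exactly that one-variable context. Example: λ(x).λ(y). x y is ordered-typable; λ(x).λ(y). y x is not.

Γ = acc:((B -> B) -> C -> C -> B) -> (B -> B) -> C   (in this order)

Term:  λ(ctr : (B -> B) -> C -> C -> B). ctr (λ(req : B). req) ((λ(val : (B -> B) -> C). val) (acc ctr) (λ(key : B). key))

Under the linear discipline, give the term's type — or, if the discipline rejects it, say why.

not well-typed under linear — uses contraction: ctr ×2
usage: acc: 1, ctr (bound): 2, req (bound): 1, val (bound): 1, key (bound): 1
left-to-right use order: ctr, req, val, acc, ctr, key
typing: the term checks, with type ((B -> B) -> C -> C -> B) -> C -> B
all disciplines: ordered ✗ · linear ✗ · affine ✗ · relevant ✓ · unrestricted ✓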